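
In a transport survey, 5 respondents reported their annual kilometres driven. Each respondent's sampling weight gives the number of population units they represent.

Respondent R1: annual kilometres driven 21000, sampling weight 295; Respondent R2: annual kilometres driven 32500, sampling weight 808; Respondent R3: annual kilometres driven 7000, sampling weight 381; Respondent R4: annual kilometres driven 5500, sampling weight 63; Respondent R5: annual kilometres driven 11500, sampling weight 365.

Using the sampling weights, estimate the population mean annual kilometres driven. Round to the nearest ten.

20750

Weighted sum = 39666000
Sum of weights = 295 + 808 + 381 + 63 + 365 = 1912
Weighted mean = 39666000 / 1912 = 20745.816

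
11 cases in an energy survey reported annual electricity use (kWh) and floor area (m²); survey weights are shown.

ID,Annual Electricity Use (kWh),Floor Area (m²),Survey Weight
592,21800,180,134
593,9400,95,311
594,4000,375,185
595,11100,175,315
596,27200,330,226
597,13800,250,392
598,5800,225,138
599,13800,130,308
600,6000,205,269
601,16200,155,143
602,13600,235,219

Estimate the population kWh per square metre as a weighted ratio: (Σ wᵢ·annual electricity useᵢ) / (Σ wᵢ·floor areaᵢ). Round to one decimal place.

Σ wᵢ·y = 21800×134 + 9400×311 + 4000×185 + 11100×315 + 27200×226 + 13800×392 + 5800×138 + 13800×308 + 6000×269 + 16200×143 + 13600×219
  = 33597700
Σ wᵢ·x = 180×134 + 95×311 + 375×185 + 175×315 + 330×226 + 250×392 + 225×138 + 130×308 + 205×269 + 155×143 + 235×219
  = 550610
Ratio = 33597700 / 550610 = 61.019052

61.0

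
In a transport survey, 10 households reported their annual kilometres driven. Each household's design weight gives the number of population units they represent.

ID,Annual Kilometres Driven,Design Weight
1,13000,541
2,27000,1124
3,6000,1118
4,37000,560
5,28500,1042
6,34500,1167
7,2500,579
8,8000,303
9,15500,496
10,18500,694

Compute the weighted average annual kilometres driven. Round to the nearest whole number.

20877

Weighted sum = 13000×541 + 27000×1124 + 6000×1118 + 37000×560 + 28500×1042 + 34500×1167 + 2500×579 + 8000×303 + 15500×496 + 18500×694
  = 159166000
Sum of weights = 541 + 1124 + 1118 + 560 + 1042 + 1167 + 579 + 303 + 496 + 694 = 7624
Weighted mean = 159166000 / 7624 = 20876.967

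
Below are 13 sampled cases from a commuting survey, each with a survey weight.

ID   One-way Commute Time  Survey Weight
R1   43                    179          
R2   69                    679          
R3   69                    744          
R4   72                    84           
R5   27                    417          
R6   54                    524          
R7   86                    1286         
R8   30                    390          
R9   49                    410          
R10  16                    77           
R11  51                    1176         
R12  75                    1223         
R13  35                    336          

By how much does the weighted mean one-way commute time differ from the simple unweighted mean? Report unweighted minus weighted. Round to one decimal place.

-8.9

Unweighted sum = 676
Unweighted mean = 676 / 13 = 52
Weighted sum = 458566
Sum of weights = 7525
Weighted mean = 458566 / 7525 = 60.939003
Difference (unweighted minus weighted) = -8.9390033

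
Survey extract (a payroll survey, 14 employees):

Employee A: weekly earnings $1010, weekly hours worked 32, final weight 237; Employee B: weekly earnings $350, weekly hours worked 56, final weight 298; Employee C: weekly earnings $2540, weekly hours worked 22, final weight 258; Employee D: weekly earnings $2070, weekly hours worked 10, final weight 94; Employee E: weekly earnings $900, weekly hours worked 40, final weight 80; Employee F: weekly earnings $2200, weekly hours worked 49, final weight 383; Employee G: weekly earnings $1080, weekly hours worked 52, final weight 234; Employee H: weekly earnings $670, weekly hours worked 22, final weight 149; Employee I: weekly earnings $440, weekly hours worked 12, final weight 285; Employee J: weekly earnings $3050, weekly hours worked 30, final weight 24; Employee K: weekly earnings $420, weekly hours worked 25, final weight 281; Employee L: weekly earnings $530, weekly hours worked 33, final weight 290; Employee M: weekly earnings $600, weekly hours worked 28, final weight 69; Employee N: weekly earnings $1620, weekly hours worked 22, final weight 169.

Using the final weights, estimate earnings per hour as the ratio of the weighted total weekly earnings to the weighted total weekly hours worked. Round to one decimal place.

Σ wᵢ·y = 3246220
Σ wᵢ·x = 94686
Ratio = 3246220 / 94686 = 34.284055

34.3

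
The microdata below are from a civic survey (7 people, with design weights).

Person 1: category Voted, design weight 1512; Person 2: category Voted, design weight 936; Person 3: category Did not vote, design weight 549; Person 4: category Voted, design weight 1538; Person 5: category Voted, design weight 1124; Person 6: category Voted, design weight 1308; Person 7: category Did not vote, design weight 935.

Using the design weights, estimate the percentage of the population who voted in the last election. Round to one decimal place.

81.2

Sum of weights for 'Voted' = 1512 + 936 + 1538 + 1124 + 1308 = 6418
Total weight = 1512 + 936 + 549 + 1538 + 1124 + 1308 + 935 = 7902
Weighted proportion = 6418 / 7902 = 0.81219944 → 81.219944%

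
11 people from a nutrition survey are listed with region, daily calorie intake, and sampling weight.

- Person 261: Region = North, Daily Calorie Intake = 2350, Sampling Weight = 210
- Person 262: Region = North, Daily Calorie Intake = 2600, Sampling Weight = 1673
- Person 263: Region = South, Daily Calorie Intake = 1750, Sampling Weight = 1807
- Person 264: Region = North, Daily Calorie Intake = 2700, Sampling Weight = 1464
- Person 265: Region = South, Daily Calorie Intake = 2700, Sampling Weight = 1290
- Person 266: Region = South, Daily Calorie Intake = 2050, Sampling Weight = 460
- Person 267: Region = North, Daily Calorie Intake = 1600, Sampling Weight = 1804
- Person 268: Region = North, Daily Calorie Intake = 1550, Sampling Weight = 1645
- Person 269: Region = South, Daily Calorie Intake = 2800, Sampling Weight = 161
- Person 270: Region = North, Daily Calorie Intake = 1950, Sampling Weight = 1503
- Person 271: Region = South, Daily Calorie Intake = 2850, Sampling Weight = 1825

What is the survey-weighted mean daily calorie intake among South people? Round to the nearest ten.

2390

South rows: 263, 265, 266, 269, 271
Weighted sum = 1750×1807 + 2700×1290 + 2050×460 + 2800×161 + 2850×1825
  = 13240300
Sum of weights = 1807 + 1290 + 460 + 161 + 1825 = 5543
Weighted mean = 13240300 / 5543 = 2388.6524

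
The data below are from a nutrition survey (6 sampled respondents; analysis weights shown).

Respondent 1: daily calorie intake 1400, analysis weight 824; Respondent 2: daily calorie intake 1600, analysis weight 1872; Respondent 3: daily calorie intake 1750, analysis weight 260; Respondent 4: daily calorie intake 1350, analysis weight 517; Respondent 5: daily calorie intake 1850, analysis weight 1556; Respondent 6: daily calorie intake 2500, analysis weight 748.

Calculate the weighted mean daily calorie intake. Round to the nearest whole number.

Weighted sum = 1400×824 + 1600×1872 + 1750×260 + 1350×517 + 1850×1556 + 2500×748
  = 1153600 + 2995200 + 455000 + 697950 + 2878600 + 1870000 = 10050350
Sum of weights = 824 + 1872 + 260 + 517 + 1556 + 748 = 5777
Weighted mean = 10050350 / 5777 = 1739.7178

1740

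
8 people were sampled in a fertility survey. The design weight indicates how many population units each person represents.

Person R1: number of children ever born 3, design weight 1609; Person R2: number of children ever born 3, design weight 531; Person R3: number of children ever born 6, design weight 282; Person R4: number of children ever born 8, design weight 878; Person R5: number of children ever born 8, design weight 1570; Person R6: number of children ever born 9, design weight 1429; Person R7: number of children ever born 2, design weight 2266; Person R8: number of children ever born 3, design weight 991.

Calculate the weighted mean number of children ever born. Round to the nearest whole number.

5

Weighted sum = 3×1609 + 3×531 + 6×282 + 8×878 + 8×1570 + 9×1429 + 2×2266 + 3×991
  = 4827 + 1593 + 1692 + 7024 + 12560 + 12861 + 4532 + 2973 = 48062
Sum of weights = 1609 + 531 + 282 + 878 + 1570 + 1429 + 2266 + 991 = 9556
Weighted mean = 48062 / 9556 = 5.0295103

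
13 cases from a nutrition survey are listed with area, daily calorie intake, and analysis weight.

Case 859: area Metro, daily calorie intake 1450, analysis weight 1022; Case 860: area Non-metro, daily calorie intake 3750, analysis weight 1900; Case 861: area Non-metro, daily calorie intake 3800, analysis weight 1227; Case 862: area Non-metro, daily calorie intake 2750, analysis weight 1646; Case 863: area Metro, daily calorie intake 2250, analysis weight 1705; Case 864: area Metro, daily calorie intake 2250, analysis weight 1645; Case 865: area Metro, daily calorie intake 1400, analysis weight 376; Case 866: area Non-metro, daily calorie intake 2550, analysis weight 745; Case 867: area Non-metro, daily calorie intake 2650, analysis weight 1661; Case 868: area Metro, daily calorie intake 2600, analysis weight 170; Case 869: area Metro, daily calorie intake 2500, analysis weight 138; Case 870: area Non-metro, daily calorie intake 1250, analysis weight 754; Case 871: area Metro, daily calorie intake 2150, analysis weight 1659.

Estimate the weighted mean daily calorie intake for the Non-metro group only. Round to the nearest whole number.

2970

Non-metro rows: 860, 861, 862, 866, 867, 870
Weighted sum = 3750×1900 + 3800×1227 + 2750×1646 + 2550×745 + 2650×1661 + 1250×754
  = 7125000 + 4662600 + 4526500 + 1899750 + 4401650 + 942500 = 23558000
Sum of weights = 1900 + 1227 + 1646 + 745 + 1661 + 754 = 7933
Weighted mean = 23558000 / 7933 = 2969.6206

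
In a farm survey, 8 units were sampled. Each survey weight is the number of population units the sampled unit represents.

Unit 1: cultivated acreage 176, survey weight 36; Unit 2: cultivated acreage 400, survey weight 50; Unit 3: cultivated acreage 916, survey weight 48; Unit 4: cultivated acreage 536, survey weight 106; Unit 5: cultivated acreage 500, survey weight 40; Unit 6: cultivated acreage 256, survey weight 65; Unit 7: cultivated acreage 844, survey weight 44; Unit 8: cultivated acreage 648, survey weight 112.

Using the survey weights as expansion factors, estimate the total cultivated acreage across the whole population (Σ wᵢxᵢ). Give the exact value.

Weighted total = 176×36 + 400×50 + 916×48 + 536×106 + 500×40 + 256×65 + 844×44 + 648×112
  = 273472

273472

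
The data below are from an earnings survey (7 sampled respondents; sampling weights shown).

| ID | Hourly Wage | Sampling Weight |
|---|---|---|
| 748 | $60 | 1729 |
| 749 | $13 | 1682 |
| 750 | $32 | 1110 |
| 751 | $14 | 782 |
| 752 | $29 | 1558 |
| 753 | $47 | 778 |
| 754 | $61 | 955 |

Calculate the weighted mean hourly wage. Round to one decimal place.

36.3

Weighted sum = 60×1729 + 13×1682 + 32×1110 + 14×782 + 29×1558 + 47×778 + 61×955
  = 103740 + 21866 + 35520 + 10948 + 45182 + 36566 + 58255 = 312077
Sum of weights = 8594
Weighted mean = 312077 / 8594 = 36.313358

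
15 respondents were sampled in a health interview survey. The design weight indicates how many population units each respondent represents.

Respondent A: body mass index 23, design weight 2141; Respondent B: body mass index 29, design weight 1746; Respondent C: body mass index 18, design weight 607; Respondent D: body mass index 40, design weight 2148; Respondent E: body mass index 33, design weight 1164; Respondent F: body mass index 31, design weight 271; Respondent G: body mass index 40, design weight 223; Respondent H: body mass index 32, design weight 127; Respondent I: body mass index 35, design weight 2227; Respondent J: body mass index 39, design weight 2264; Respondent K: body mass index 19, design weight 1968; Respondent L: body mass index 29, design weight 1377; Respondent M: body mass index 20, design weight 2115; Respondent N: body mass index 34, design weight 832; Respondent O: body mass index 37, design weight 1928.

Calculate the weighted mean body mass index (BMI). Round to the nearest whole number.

30

Weighted sum = 642010
Sum of weights = 21138
Weighted mean = 642010 / 21138 = 30.372315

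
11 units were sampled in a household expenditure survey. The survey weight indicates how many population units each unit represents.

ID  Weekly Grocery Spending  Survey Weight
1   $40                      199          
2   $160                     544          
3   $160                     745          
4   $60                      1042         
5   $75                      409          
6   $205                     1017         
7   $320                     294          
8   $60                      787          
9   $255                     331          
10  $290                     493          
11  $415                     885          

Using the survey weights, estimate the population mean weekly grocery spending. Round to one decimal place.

185.6

Weighted sum = 40×199 + 160×544 + 160×745 + 60×1042 + 75×409 + 205×1017 + 320×294 + 60×787 + 255×331 + 290×493 + 415×885
  = 1251830
Sum of weights = 199 + 544 + 745 + 1042 + 409 + 1017 + 294 + 787 + 331 + 493 + 885 = 6746
Weighted mean = 1251830 / 6746 = 185.56626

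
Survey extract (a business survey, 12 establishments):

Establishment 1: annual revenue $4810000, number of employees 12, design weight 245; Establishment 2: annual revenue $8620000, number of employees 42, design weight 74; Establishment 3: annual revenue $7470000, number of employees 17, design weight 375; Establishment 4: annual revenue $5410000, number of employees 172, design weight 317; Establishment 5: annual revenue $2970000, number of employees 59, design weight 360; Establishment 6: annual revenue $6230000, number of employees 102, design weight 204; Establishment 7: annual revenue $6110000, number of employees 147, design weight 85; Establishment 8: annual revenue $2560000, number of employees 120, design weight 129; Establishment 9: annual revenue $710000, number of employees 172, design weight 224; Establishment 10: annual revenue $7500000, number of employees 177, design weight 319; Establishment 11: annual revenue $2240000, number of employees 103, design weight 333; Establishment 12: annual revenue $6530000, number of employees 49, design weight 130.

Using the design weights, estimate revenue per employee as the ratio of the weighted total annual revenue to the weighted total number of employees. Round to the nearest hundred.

50100

Σ wᵢ·y = 4810000×245 + 8620000×74 + 7470000×375 + 5410000×317 + 2970000×360 + 6230000×204 + 6110000×85 + 2560000×129 + 710000×224 + 7500000×319 + 2240000×333 + 6530000×130
  = 1178450000 + 637880000 + 2801250000 + 1714970000 + 1069200000 + 1270920000 + 519350000 + 330240000 + 159040000 + 2392500000 + 745920000 + 848900000 = 13668620000
Σ wᵢ·x = 12×245 + 42×74 + 17×375 + 172×317 + 59×360 + 102×204 + 147×85 + 120×129 + 172×224 + 177×319 + 103×333 + 49×130
  = 272630
Ratio = 13668620000 / 272630 = 50136.155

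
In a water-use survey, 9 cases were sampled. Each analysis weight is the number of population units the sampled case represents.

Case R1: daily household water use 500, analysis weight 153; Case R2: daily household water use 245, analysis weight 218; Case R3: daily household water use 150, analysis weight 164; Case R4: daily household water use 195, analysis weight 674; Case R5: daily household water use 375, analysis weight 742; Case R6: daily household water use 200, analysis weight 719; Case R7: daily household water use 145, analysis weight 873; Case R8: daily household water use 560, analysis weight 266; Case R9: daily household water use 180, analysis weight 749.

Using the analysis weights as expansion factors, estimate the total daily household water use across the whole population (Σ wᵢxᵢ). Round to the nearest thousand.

1118000

Weighted total = 500×153 + 245×218 + 150×164 + 195×674 + 375×742 + 200×719 + 145×873 + 560×266 + 180×749
  = 1118355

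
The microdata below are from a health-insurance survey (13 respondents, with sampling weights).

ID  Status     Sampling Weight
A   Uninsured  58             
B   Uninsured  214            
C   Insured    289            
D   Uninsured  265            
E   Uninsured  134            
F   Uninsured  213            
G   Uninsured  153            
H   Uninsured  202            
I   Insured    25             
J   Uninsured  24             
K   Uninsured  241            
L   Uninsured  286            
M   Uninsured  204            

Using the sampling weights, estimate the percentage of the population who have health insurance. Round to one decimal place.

13.6

Sum of weights for 'Insured' = 289 + 25 = 314
Total weight = 2308
Weighted proportion = 314 / 2308 = 0.13604853 → 13.604853%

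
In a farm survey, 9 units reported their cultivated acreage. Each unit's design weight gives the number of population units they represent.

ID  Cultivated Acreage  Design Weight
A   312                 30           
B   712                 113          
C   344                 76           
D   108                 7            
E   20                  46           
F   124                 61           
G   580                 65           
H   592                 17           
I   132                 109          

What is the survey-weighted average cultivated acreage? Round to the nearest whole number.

Weighted sum = 312×30 + 712×113 + 344×76 + 108×7 + 20×46 + 124×61 + 580×65 + 592×17 + 132×109
  = 9360 + 80456 + 26144 + 756 + 920 + 7564 + 37700 + 10064 + 14388 = 187352
Sum of weights = 30 + 113 + 76 + 7 + 46 + 61 + 65 + 17 + 109 = 524
Weighted mean = 187352 / 524 = 357.54198

358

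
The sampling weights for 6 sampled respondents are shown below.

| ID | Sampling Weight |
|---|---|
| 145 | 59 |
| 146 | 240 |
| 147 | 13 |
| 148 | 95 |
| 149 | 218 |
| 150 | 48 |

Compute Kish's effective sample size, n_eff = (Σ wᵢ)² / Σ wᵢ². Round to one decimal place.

3.8

Σ wᵢ = 673
Σ wᵢ² = 3481 + 57600 + 169 + 9025 + 47524 + 2304 = 120103
n_eff = 673² / 120103 = 452929 / 120103 = 3.7711714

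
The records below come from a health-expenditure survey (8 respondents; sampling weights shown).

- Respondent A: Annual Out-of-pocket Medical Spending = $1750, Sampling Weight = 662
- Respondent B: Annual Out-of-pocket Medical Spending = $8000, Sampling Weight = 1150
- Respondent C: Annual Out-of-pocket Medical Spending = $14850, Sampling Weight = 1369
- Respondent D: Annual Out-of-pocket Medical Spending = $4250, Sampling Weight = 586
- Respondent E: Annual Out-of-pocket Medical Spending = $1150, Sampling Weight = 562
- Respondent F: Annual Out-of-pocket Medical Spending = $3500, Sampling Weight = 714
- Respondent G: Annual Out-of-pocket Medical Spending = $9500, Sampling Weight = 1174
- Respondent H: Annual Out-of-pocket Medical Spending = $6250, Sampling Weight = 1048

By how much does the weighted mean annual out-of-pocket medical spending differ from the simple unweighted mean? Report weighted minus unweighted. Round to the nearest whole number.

1280

Unweighted sum = 1750 + 8000 + 14850 + 4250 + 1150 + 3500 + 9500 + 6250 = 49250
Unweighted mean = 49250 / 8 = 6156.25
Weighted sum = 1750×662 + 8000×1150 + 14850×1369 + 4250×586 + 1150×562 + 3500×714 + 9500×1174 + 6250×1048
  = 1158500 + 9200000 + 20329650 + 2490500 + 646300 + 2499000 + 11153000 + 6550000 = 54026950
Sum of weights = 662 + 1150 + 1369 + 586 + 562 + 714 + 1174 + 1048 = 7265
Weighted mean = 54026950 / 7265 = 7436.607
Difference (weighted minus unweighted) = 1280.357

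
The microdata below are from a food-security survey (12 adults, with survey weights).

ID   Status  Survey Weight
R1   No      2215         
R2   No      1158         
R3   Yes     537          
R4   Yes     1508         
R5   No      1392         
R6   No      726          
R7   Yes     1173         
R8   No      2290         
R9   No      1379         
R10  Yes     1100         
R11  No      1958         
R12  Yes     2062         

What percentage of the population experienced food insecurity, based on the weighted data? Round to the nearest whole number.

36

Sum of weights for 'Yes' = 537 + 1508 + 1173 + 1100 + 2062 = 6380
Total weight = 17498
Weighted proportion = 6380 / 17498 = 0.3646131 → 36.46131%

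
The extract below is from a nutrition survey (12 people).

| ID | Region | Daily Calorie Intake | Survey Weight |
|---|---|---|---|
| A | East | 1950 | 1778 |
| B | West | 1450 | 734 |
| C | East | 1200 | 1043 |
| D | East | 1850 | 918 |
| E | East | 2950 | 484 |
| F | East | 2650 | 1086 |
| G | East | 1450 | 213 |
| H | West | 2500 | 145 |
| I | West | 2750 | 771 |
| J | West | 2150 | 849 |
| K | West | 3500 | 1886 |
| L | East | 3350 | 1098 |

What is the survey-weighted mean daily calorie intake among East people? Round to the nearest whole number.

East rows: A, C, D, E, F, G, L
Weighted sum = 1950×1778 + 1200×1043 + 1850×918 + 2950×484 + 2650×1086 + 1450×213 + 3350×1098
  = 14709850
Sum of weights = 1778 + 1043 + 918 + 484 + 1086 + 213 + 1098 = 6620
Weighted mean = 14709850 / 6620 = 2222.0317

2222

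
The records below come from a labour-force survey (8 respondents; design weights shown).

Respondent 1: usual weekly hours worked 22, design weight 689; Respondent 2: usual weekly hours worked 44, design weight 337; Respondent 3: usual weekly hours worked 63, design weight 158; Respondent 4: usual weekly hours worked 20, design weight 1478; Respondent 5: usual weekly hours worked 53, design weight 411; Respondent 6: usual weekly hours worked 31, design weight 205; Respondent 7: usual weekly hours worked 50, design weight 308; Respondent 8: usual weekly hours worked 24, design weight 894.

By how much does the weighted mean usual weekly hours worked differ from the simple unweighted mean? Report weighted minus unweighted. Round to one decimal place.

-8.4

Unweighted sum = 22 + 44 + 63 + 20 + 53 + 31 + 50 + 24 = 307
Unweighted mean = 307 / 8 = 38.375
Weighted sum = 22×689 + 44×337 + 63×158 + 20×1478 + 53×411 + 31×205 + 50×308 + 24×894
  = 15158 + 14828 + 9954 + 29560 + 21783 + 6355 + 15400 + 21456 = 134494
Sum of weights = 689 + 337 + 158 + 1478 + 411 + 205 + 308 + 894 = 4480
Weighted mean = 134494 / 4480 = 30.020982
Difference (weighted minus unweighted) = -8.3540179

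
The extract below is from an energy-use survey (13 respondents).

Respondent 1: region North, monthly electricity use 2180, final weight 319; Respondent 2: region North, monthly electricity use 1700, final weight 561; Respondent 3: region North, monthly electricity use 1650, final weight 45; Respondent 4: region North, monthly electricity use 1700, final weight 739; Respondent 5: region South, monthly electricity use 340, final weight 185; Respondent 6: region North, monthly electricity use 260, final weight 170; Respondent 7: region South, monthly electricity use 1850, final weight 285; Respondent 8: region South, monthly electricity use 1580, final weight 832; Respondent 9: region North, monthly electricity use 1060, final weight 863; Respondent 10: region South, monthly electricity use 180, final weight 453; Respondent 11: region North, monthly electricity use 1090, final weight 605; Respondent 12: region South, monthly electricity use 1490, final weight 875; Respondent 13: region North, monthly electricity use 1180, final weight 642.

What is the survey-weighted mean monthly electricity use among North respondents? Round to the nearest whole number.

North rows: 1, 2, 3, 4, 6, 9, 11, 13
Weighted sum = 2180×319 + 1700×561 + 1650×45 + 1700×739 + 260×170 + 1060×863 + 1090×605 + 1180×642
  = 695420 + 953700 + 74250 + 1256300 + 44200 + 914780 + 659450 + 757560 = 5355660
Sum of weights = 319 + 561 + 45 + 739 + 170 + 863 + 605 + 642 = 3944
Weighted mean = 5355660 / 3944 = 1357.926

1358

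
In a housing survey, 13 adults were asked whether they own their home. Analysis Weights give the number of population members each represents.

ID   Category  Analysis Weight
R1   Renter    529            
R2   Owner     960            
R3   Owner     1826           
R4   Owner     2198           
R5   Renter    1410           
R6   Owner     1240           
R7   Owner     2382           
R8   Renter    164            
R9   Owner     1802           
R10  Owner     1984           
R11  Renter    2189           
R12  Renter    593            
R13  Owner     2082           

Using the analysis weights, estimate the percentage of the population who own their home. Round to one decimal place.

74.8

Sum of weights for 'Owner' = 960 + 1826 + 2198 + 1240 + 2382 + 1802 + 1984 + 2082 = 14474
Total weight = 19359
Weighted proportion = 14474 / 19359 = 0.74766259 → 74.766259%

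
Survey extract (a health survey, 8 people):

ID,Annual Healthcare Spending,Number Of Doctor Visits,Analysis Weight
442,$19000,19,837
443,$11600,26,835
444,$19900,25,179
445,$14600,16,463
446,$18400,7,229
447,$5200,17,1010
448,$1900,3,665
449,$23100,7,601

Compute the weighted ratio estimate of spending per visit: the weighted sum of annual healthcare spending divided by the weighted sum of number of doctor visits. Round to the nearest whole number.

813

Σ wᵢ·y = 60523100
Σ wᵢ·x = 74471
Ratio = 60523100 / 74471 = 812.70696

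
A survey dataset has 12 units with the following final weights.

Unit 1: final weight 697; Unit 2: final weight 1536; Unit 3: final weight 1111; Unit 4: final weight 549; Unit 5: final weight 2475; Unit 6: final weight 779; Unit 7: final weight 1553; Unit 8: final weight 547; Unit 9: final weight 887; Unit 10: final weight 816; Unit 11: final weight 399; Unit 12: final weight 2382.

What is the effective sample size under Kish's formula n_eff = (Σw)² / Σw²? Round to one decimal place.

8.9

Σ wᵢ = 13731
Σ wᵢ² = 21110061
n_eff = 13731² / 21110061 = 188540361 / 21110061 = 8.9313035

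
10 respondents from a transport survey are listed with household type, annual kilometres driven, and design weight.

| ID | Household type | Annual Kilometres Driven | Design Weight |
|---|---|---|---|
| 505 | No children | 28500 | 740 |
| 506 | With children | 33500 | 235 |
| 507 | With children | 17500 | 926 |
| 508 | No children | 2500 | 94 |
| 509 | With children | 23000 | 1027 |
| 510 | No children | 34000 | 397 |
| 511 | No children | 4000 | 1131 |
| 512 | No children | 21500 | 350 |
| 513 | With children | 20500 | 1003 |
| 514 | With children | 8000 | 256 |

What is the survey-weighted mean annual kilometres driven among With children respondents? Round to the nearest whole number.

20397

With children rows: 506, 507, 509, 513, 514
Weighted sum = 33500×235 + 17500×926 + 23000×1027 + 20500×1003 + 8000×256
  = 7872500 + 16205000 + 23621000 + 20561500 + 2048000 = 70308000
Sum of weights = 235 + 926 + 1027 + 1003 + 256 = 3447
Weighted mean = 70308000 / 3447 = 20396.867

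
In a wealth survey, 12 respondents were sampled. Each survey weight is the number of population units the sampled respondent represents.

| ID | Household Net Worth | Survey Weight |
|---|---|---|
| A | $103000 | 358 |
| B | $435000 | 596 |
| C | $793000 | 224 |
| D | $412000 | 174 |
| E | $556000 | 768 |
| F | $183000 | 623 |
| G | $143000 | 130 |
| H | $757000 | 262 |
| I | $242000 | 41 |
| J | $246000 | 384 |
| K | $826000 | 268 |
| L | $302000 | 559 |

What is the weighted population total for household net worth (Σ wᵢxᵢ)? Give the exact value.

Weighted total = 103000×358 + 435000×596 + 793000×224 + 412000×174 + 556000×768 + 183000×623 + 143000×130 + 757000×262 + 242000×41 + 246000×384 + 826000×268 + 302000×559
  = 36874000 + 259260000 + 177632000 + 71688000 + 427008000 + 114009000 + 18590000 + 198334000 + 9922000 + 94464000 + 221368000 + 168818000 = 1797967000

1797967000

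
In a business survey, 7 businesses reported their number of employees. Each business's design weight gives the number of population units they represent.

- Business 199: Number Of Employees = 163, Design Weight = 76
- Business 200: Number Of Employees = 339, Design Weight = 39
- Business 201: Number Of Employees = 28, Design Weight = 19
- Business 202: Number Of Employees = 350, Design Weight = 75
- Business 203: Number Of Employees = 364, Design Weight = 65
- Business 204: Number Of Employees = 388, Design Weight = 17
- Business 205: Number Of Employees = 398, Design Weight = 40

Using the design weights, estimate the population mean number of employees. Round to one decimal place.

297.8

Weighted sum = 163×76 + 339×39 + 28×19 + 350×75 + 364×65 + 388×17 + 398×40
  = 12388 + 13221 + 532 + 26250 + 23660 + 6596 + 15920 = 98567
Sum of weights = 76 + 39 + 19 + 75 + 65 + 17 + 40 = 331
Weighted mean = 98567 / 331 = 297.7855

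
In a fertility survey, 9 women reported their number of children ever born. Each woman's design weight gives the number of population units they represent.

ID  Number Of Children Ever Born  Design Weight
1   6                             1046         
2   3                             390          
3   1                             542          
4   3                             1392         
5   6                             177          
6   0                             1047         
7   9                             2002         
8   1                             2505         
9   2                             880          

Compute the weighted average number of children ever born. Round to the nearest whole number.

4

Weighted sum = 6×1046 + 3×390 + 1×542 + 3×1392 + 6×177 + 0×1047 + 9×2002 + 1×2505 + 2×880
  = 6276 + 1170 + 542 + 4176 + 1062 + 0 + 18018 + 2505 + 1760 = 35509
Sum of weights = 1046 + 390 + 542 + 1392 + 177 + 1047 + 2002 + 2505 + 880 = 9981
Weighted mean = 35509 / 9981 = 3.5576596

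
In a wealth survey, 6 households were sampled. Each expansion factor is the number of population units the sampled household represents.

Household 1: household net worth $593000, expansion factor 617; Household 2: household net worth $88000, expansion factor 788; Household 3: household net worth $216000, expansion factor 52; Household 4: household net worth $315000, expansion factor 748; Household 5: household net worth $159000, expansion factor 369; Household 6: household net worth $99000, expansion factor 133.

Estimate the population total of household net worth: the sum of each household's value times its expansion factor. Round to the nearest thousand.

Weighted total = 593000×617 + 88000×788 + 216000×52 + 315000×748 + 159000×369 + 99000×133
  = 365881000 + 69344000 + 11232000 + 235620000 + 58671000 + 13167000 = 753915000

753915000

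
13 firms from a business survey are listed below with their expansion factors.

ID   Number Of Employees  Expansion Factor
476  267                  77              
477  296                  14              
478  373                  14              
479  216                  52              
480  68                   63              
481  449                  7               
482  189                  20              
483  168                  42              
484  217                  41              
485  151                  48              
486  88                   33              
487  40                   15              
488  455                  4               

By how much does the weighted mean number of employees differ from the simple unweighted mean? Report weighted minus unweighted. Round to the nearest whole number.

-41

Unweighted sum = 2977
Unweighted mean = 2977 / 13 = 229
Weighted sum = 80889
Sum of weights = 430
Weighted mean = 80889 / 430 = 188.11395
Difference (weighted minus unweighted) = -40.886047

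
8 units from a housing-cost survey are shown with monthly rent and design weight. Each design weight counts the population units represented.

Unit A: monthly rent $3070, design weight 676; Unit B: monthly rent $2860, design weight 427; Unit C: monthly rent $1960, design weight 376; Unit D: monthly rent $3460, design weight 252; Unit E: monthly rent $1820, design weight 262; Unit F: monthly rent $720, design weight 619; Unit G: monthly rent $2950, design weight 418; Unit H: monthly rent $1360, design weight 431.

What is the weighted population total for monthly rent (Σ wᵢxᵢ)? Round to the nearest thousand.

7647000

Weighted total = 3070×676 + 2860×427 + 1960×376 + 3460×252 + 1820×262 + 720×619 + 2950×418 + 1360×431
  = 2075320 + 1221220 + 736960 + 871920 + 476840 + 445680 + 1233100 + 586160 = 7647200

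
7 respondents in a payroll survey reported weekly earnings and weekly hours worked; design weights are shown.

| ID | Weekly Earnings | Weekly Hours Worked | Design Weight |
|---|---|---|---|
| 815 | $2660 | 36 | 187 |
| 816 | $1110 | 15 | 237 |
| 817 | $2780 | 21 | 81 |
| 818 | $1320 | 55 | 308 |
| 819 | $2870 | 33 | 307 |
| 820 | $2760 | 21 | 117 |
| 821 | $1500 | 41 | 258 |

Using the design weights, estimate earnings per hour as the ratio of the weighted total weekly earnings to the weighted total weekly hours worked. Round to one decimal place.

Σ wᵢ·y = 2660×187 + 1110×237 + 2780×81 + 1320×308 + 2870×307 + 2760×117 + 1500×258
  = 497420 + 263070 + 225180 + 406560 + 881090 + 322920 + 387000 = 2983240
Σ wᵢ·x = 36×187 + 15×237 + 21×81 + 55×308 + 33×307 + 21×117 + 41×258
  = 52094
Ratio = 2983240 / 52094 = 57.26648

57.3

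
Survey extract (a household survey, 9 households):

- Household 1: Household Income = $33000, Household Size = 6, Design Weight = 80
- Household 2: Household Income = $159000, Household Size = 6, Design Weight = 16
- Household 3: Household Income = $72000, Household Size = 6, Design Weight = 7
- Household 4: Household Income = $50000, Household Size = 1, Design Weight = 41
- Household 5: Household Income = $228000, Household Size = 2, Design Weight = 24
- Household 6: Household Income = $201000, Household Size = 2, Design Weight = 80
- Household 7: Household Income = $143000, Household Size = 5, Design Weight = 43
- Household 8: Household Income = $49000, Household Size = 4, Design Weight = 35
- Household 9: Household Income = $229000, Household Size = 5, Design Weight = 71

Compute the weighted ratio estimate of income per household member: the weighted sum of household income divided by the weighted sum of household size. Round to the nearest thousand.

Σ wᵢ·y = 53413000
Σ wᵢ·x = 1577
Ratio = 53413000 / 1577 = 33870.006

34000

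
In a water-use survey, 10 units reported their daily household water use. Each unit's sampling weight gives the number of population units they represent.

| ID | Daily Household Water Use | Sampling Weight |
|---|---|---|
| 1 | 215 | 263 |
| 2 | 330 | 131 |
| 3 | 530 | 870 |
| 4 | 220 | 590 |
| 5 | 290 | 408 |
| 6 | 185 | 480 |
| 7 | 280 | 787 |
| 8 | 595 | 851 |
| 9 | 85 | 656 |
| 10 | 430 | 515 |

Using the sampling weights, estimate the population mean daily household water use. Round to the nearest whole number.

343

Weighted sum = 215×263 + 330×131 + 530×870 + 220×590 + 290×408 + 185×480 + 280×787 + 595×851 + 85×656 + 430×515
  = 56545 + 43230 + 461100 + 129800 + 118320 + 88800 + 220360 + 506345 + 55760 + 221450 = 1901710
Sum of weights = 263 + 131 + 870 + 590 + 408 + 480 + 787 + 851 + 656 + 515 = 5551
Weighted mean = 1901710 / 5551 = 342.58872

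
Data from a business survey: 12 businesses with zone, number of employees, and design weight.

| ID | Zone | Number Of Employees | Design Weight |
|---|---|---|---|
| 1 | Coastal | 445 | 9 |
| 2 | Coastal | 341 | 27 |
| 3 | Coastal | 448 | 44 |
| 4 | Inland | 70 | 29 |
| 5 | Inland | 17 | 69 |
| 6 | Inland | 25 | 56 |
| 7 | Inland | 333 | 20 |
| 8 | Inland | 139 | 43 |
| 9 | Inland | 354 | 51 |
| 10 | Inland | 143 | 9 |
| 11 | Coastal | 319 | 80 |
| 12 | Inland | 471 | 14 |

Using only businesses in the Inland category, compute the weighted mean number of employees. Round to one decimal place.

148.4

Inland rows: 4, 5, 6, 7, 8, 9, 10, 12
Weighted sum = 70×29 + 17×69 + 25×56 + 333×20 + 139×43 + 354×51 + 143×9 + 471×14
  = 43175
Sum of weights = 29 + 69 + 56 + 20 + 43 + 51 + 9 + 14 = 291
Weighted mean = 43175 / 291 = 148.3677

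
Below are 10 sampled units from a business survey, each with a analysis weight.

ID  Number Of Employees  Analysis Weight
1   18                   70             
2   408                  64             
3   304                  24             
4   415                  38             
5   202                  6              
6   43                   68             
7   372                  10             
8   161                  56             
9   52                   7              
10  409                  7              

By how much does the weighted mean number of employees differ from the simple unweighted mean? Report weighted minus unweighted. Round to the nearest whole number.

-37

Unweighted sum = 18 + 408 + 304 + 415 + 202 + 43 + 372 + 161 + 52 + 409 = 2384
Unweighted mean = 2384 / 10 = 238.4
Weighted sum = 18×70 + 408×64 + 304×24 + 415×38 + 202×6 + 43×68 + 372×10 + 161×56 + 52×7 + 409×7
  = 1260 + 26112 + 7296 + 15770 + 1212 + 2924 + 3720 + 9016 + 364 + 2863 = 70537
Sum of weights = 350
Weighted mean = 70537 / 350 = 201.53429
Difference (weighted minus unweighted) = -36.865714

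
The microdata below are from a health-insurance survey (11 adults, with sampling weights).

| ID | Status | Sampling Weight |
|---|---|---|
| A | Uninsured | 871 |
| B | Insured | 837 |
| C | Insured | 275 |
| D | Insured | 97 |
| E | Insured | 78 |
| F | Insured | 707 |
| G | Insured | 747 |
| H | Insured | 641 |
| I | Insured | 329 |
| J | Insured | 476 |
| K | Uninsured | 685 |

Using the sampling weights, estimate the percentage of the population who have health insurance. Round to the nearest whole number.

Sum of weights for 'Insured' = 837 + 275 + 97 + 78 + 707 + 747 + 641 + 329 + 476 = 4187
Total weight = 871 + 837 + 275 + 97 + 78 + 707 + 747 + 641 + 329 + 476 + 685 = 5743
Weighted proportion = 4187 / 5743 = 0.72906147 → 72.906147%

73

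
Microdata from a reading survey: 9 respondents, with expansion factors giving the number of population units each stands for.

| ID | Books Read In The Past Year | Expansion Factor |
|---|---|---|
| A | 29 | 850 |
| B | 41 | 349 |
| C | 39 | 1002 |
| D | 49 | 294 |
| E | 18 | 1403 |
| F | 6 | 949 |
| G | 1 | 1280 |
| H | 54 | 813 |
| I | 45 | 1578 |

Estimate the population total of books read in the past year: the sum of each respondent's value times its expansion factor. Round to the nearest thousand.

Weighted total = 239583

240000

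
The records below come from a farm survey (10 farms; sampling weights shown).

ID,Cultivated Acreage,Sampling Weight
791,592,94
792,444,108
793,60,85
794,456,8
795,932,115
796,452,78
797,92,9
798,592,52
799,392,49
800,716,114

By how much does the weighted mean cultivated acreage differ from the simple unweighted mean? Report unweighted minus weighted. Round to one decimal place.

-71.1

Unweighted sum = 592 + 444 + 60 + 456 + 932 + 452 + 92 + 592 + 392 + 716 = 4728
Unweighted mean = 4728 / 10 = 472.8
Weighted sum = 592×94 + 444×108 + 60×85 + 456×8 + 932×115 + 452×78 + 92×9 + 592×52 + 392×49 + 716×114
  = 55648 + 47952 + 5100 + 3648 + 107180 + 35256 + 828 + 30784 + 19208 + 81624 = 387228
Sum of weights = 94 + 108 + 85 + 8 + 115 + 78 + 9 + 52 + 49 + 114 = 712
Weighted mean = 387228 / 712 = 543.85955
Difference (unweighted minus weighted) = -71.059551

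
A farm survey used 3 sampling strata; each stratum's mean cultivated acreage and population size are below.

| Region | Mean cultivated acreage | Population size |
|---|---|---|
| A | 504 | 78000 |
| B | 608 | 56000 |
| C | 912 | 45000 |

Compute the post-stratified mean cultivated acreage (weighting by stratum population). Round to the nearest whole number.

639

Σ Nₕ·x̄ₕ = 504×78000 + 608×56000 + 912×45000
  = 114400000
Σ Nₕ = 78000 + 56000 + 45000 = 179000
Overall mean = 114400000 / 179000 = 639.10615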